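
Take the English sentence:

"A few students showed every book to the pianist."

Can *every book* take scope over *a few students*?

Both DPs are arguments of the same predicate; there is no clause or island boundary between them.
Clause-internal QR can adjoin the lower DP above the subject, yielding the inverse reading.
The sentence is scopally ambiguous between *a few students* > *every book* and *every book* > *a few students*.

Yes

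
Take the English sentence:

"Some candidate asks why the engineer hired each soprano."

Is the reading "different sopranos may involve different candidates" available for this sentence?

The described interpretation is the *each soprano* > *some candidate* scoping.
The DP *each soprano* is contained in the embedded question *why the engineer hired each soprano*.
QR across an interrogative CP boundary is ruled out as a wh-island violation.
So the wide-scope reading for *each soprano* is blocked.
(Only the surface reading survives: one fixed candidate with respect to all the relevant sopranos.)

No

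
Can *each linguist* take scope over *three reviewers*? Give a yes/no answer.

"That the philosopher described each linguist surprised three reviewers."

No

The target quantifier *each linguist* is part of the sentential subject *that the philosopher described each linguist*.
Clausal subjects are scope islands; QR from inside the subject into the matrix is barred.
*each linguist* is confined to the island and cannot take scope over *three reviewers*.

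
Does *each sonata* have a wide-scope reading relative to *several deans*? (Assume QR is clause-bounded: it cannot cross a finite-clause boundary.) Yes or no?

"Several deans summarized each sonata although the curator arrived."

The adjunct island is irrelevant here — *each sonata* and *several deans* are both in the matrix clause.
Clause-internal QR can adjoin the lower DP above the subject, yielding the inverse reading.
So *each sonata* > *several deans* is among the available readings.

Yes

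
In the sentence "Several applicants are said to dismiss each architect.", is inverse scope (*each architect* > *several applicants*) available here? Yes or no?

Infinitival complements of raising predicates do not block QR; *each architect* and *several applicants* are effectively clausemates.
With no island boundary between them, the object can take inverse scope over the subject via ordinary QR within the clause.
So *each architect* > *several applicants* is among the available readings.

Yes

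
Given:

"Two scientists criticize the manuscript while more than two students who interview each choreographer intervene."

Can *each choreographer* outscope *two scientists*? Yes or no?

No

*each choreographer* sits inside the relative clause *who interview each choreographer*, which is itself inside the adjunct *while more than two students who interview each choreographer intervene*.
The quantifier would have to escape first the RC and then the adjunct — two independent island violations.
So *each choreographer* cannot raise to a position above *two scientists*.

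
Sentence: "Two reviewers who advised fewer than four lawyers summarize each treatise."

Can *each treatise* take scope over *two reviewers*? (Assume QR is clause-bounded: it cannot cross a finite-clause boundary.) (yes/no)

Yes

*each treatise* is a matrix argument; only *two reviewers* is modified by the relative clause *who advised fewer than four lawyers*, so the RC island is irrelevant to the target quantifier.
Ordinary QR to a clause-peripheral position gives the wide-scope LF for the lower DP.
Both orderings are possible: *two reviewers* > *each treatise* and *each treatise* > *two reviewers*.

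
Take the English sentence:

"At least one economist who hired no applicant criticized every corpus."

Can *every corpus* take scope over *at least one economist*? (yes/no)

Yes

The relative clause *who hired no applicant* modifies *at least one economist*, but *every corpus* is not inside that relative clause — it is an argument of the matrix verb.
QR within a single clause is free, so the lower quantifier may take scope over the higher one.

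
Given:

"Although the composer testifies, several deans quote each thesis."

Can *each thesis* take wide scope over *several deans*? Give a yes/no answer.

The adjunct island is irrelevant here — *each thesis* and *several deans* are both in the matrix clause.
Since no island is crossed, the inverse ordering is licensed alongside surface scope.

Yes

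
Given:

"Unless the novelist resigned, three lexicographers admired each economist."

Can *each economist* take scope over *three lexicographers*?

*each economist* is a matrix argument; the adjunct is an island but the target quantifier is outside it.
Ordinary QR to a clause-peripheral position gives the wide-scope LF for the lower DP.

Yes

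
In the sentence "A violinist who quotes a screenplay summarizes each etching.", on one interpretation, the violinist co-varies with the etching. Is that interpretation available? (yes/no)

That reading corresponds to *each etching* > *a violinist*.
The relative clause *who quotes a screenplay* modifies *a violinist*, but *each etching* is not inside that relative clause — it is an argument of the matrix verb.
Since no island is crossed, the inverse ordering is licensed alongside surface scope.
Both orderings are possible: *a violinist* > *each etching* and *each etching* > *a violinist*.

Yes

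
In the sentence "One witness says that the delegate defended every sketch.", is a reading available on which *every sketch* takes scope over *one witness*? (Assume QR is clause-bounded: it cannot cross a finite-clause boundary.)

*every sketch* sits inside the finite complement clause *that the delegate defended every sketch*.
Finite CP is the ceiling for QR here, by assumption.
Hence only narrow scope for *every sketch* (under *one witness*) survives.
(Only the surface reading survives: one fixed witness with respect to all the relevant sketches.)

No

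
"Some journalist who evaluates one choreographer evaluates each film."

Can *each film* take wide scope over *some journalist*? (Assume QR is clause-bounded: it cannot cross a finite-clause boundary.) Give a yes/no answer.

Yes

*each film* is a matrix argument; only *some journalist* is modified by the relative clause *who evaluates one choreographer*, so the RC island is irrelevant to the target quantifier.
Nothing blocks QR of the lower DP to a position above the higher one, so inverse scope is available.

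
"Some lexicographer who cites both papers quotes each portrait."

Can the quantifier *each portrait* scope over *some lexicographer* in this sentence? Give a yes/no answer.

Yes

Although the sentence contains a relative clause (*who cites both papers*), *each portrait* is outside it, in the matrix VP.
No island intervenes, so both surface and inverse scope are derivable.
So *each portrait* > *some lexicographer* is among the available readings.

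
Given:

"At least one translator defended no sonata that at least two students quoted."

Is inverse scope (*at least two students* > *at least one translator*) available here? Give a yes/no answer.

The target quantifier *at least two students* is part of the relative clause *that at least two students quoted* modifying *no sonata*.
Relative clauses are scope islands: a quantifier cannot QR out of a relative clause to take scope in the matrix clause.
Hence only narrow scope for *at least two students* (under *at least one translator*) survives.

No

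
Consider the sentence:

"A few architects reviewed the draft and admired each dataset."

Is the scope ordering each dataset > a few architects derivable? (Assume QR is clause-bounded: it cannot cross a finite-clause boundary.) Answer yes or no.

No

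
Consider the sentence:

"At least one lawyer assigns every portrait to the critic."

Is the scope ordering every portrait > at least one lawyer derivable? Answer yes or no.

Yes

*at least one lawyer* and *every portrait* are co-arguments of the matrix verb, with nothing but a clause-internal boundary between them.
Ordinary QR to a clause-peripheral position gives the wide-scope LF for the lower DP.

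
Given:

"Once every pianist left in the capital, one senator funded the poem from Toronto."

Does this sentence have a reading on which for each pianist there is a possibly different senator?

That reading corresponds to *every pianist* > *one senator*.
*every pianist* occurs within the adjunct clause *once every pianist left in the capital*.
Since the clause is an adjunct (not a complement), the Adjunct Condition blocks QR across its edge.
There is no licit LF on which *every pianist* c-commands *one senator*.

No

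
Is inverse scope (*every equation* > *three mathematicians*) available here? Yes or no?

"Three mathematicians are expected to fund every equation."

Yes

Raising constructions are monoclausal for scope purposes; *every equation* is not separated from *three mathematicians* by any island.
QR within a single clause is free, so the lower quantifier may take scope over the higher one.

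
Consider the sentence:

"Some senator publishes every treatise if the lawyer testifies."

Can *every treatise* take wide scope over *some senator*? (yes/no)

Yes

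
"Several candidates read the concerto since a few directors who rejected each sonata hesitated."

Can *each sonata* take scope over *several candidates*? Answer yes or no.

The DP *each sonata* is contained in the relative clause *who rejected each sonata*, which is itself inside the adjunct *since a few directors who rejected each sonata hesitated*.
Both the relative clause and the enclosing adjunct are scope islands; QR cannot cross either.
*each sonata* is confined to the island and cannot take scope over *several candidates*.

No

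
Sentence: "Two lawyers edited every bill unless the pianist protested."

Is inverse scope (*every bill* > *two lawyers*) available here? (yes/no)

Yes

The adjunct island is irrelevant here — *every bill* and *two lawyers* are both in the matrix clause.
Nothing blocks QR of the lower DP to a position above the higher one, so inverse scope is available.
Both orderings are possible: *two lawyers* > *every bill* and *every bill* > *two lawyers*.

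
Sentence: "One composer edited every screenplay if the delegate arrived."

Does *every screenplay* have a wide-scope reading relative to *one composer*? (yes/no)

*every screenplay* is a matrix argument; the adjunct is an island but the target quantifier is outside it.
Nothing blocks QR of the lower DP to a position above the higher one, so inverse scope is available.
So *every screenplay* > *one composer* is among the available readings.

Yes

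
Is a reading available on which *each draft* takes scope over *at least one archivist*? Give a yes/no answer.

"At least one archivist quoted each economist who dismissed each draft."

*each draft* occurs within the relative clause *who dismissed each draft* modifying *each economist*.
QR out of a relative clause is ruled out by the relative-clause island constraint.
*each draft* > *at least one archivist* would require crossing that boundary, which is illicit.

No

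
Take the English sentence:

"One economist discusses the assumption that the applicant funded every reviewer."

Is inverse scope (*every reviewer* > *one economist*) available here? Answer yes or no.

No

*every reviewer* sits inside the complex NP *the assumption that the applicant funded every reviewer*.
The Complex NP Constraint bars QR out of the complement clause of a noun.
So the wide-scope reading for *every reviewer* is blocked.
(Only the surface reading survives: one fixed economist with respect to all the relevant reviewers.)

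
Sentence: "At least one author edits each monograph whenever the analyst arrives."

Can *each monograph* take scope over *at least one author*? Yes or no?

Yes

Although there is an adjunct clause, *each monograph* is in the main clause, not inside the adjunct.
Since no island is crossed, the inverse ordering is licensed alongside surface scope.
Both orderings are possible: *at least one author* > *each monograph* and *each monograph* > *at least one author*.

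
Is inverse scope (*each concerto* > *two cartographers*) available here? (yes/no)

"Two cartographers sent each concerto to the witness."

Yes

*each concerto* and *two cartographers* are in the same minimal clause.
QR within a single clause is free, so the lower quantifier may take scope over the higher one.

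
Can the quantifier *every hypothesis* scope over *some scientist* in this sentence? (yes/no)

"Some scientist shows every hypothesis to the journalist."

Yes

*every hypothesis* and *some scientist* are in the same minimal clause.
Nothing blocks QR of the lower DP to a position above the higher one, so inverse scope is available.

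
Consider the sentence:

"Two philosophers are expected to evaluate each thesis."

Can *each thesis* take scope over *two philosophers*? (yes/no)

Yes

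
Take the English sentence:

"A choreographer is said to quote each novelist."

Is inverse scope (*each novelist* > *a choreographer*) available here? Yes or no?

Raising constructions are monoclausal for scope purposes; *each novelist* is not separated from *a choreographer* by any island.
With no island boundary between them, the object can take inverse scope over the subject via ordinary QR within the clause.

Yes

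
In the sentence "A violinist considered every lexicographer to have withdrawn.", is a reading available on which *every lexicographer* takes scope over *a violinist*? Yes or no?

*every lexicographer* is the subject of an ECM infinitive — the infinitival complement of an ECM verb is not a scope island, so *every lexicographer* can raise into the matrix clause.
Clause-internal QR can adjoin the lower DP above the subject, yielding the inverse reading.

Yes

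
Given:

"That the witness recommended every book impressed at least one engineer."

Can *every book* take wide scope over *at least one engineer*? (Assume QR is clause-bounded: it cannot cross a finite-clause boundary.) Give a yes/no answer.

No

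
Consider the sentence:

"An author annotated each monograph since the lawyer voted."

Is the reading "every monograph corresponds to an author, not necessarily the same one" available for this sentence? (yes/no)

The paraphrase describes the scope ordering *each monograph* > *an author*.
Although there is an adjunct clause, *each monograph* is in the main clause, not inside the adjunct.
Clause-internal QR can adjoin the lower DP above the subject, yielding the inverse reading.

Yes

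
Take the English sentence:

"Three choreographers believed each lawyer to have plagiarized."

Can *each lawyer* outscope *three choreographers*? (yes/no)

Yes

*each lawyer* is the subject of an ECM infinitive — the infinitival complement of an ECM verb is not a scope island, so *each lawyer* can raise into the matrix clause.
Clause-internal QR can adjoin the lower DP above the subject, yielding the inverse reading.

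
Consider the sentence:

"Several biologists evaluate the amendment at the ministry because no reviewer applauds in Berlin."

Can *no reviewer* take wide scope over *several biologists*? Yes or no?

The target quantifier *no reviewer* is part of the adjunct clause *because no reviewer applauds in Berlin*.
Scope out of an adjunct clause is unavailable: QR respects the adjunct-island constraint.
Hence only narrow scope for *no reviewer* (under *several biologists*) survives.

No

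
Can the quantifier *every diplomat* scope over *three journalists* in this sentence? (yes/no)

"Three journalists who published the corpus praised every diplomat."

*every diplomat* sits in the matrix clause, not in the relative clause on *three journalists*.
Clause-internal QR can adjoin the lower DP above the subject, yielding the inverse reading.
So *every diplomat* > *three journalists* is among the available readings.

Yes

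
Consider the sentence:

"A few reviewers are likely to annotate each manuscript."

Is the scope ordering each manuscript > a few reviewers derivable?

Yes

*each manuscript* is the object of the infinitival complement of a raising predicate; raising infinitives are transparent for QR, so the two DPs are in effect clausemates.
With no island boundary between them, the object can take inverse scope over the subject via ordinary QR within the clause.
The sentence is scopally ambiguous between *a few reviewers* > *each manuscript* and *each manuscript* > *a few reviewers*.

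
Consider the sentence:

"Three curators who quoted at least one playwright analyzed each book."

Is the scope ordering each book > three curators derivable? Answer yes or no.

Yes

The relative clause *who quoted at least one playwright* modifies *three curators*, but *each book* is not inside that relative clause — it is an argument of the matrix verb.
No island intervenes, so both surface and inverse scope are derivable.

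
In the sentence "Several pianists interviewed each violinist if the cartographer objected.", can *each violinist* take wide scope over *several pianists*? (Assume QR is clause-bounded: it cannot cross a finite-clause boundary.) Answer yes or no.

Yes

*each violinist* is a matrix argument; the adjunct is an island but the target quantifier is outside it.
No island intervenes, so both surface and inverse scope are derivable.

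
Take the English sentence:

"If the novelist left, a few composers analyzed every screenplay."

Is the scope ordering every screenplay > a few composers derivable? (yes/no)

Neither queried DP is inside the adjunct, so the adjunct-island constraint does not apply.
Nothing blocks QR of the lower DP to a position above the higher one, so inverse scope is available.

Yes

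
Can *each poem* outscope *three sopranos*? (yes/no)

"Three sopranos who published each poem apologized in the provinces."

Structurally, *each poem* is inside the relative clause *who published each poem*.
Relative clauses block scope extraction: QR cannot target a position outside the modified NP.
*each poem* > *three sopranos* would require crossing that boundary, which is illicit.

No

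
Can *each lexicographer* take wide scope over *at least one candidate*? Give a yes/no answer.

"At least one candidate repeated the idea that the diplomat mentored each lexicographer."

No

*each lexicographer* sits inside the complex NP *the idea that the diplomat mentored each lexicographer*.
The Complex NP Constraint bars QR out of the complement clause of a noun.
There is no licit LF on which *each lexicographer* c-commands *at least one candidate*.
(Only the surface reading survives: one fixed candidate with respect to all the relevant lexicographers.)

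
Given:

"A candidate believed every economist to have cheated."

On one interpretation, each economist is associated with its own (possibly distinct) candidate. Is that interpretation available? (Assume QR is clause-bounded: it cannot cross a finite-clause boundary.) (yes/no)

The described interpretation is the *every economist* > *a candidate* scoping.
ECM infinitives lack a CP barrier, so *every economist* can QR over the matrix subject *a candidate*.
With no island boundary between them, the object can take inverse scope over the subject via ordinary QR within the clause.
The sentence is scopally ambiguous between *a candidate* > *every economist* and *every economist* > *a candidate*.

Yes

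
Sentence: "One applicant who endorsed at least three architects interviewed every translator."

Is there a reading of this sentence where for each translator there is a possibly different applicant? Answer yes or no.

The paraphrase describes the scope ordering *every translator* > *one applicant*.
The RC *who endorsed at least three architects* is an island, but *every translator* is not inside it — it is the matrix object, a clausemate of *one applicant*.
Clause-internal QR can adjoin the lower DP above the subject, yielding the inverse reading.

Yes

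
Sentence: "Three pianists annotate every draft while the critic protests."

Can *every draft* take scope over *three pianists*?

*every draft* is a matrix argument; the adjunct is an island but the target quantifier is outside it.
No island intervenes, so both surface and inverse scope are derivable.

Yes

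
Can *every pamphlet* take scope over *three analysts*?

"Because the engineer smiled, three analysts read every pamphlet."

The adjunct clause does not contain *every pamphlet*, which is the matrix object.
QR within a single clause is free, so the lower quantifier may take scope over the higher one.

Yes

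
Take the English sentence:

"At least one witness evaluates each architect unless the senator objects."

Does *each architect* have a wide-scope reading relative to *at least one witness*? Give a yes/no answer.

Yes

*each architect* is a matrix argument; the adjunct is an island but the target quantifier is outside it.
No island intervenes, so both surface and inverse scope are derivable.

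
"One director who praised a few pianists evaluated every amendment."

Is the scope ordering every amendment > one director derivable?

Yes

*every amendment* sits in the matrix clause, not in the relative clause on *one director*.
No island intervenes, so both surface and inverse scope are derivable.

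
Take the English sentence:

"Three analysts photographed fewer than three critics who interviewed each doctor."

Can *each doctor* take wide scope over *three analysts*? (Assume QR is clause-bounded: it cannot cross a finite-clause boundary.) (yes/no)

No

Structurally, *each doctor* is inside the relative clause *who interviewed each doctor* modifying *fewer than three critics*.
Relative clauses block scope extraction: QR cannot target a position outside the modified NP.
The inverse ordering *each doctor* > *three analysts* is therefore underivable.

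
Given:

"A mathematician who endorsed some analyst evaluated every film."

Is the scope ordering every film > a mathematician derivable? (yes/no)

Yes

*every film* is a matrix argument; only *a mathematician* is modified by the relative clause *who endorsed some analyst*, so the RC island is irrelevant to the target quantifier.
Ordinary QR to a clause-peripheral position gives the wide-scope LF for the lower DP.
So *every film* > *a mathematician* is among the available readings.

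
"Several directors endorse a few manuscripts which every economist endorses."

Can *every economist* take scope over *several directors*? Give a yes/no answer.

No

Structurally, *every economist* is inside the relative clause *which every economist endorses* modifying *a few manuscripts*.
Relative clauses are scope islands: a quantifier cannot QR out of a relative clause to take scope in the matrix clause.
The inverse ordering *every economist* > *several directors* is therefore underivable.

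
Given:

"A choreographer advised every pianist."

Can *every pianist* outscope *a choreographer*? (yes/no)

Both DPs are arguments of the same predicate; there is no clause or island boundary between them.
Since no island is crossed, the inverse ordering is licensed alongside surface scope.

Yes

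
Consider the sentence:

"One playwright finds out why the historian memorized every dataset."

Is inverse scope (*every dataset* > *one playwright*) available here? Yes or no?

No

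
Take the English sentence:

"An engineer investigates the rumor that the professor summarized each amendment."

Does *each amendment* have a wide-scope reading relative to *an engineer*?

Structurally, *each amendment* is inside the complex NP *the rumor that the professor summarized each amendment*.
The complex NP is opaque for QR — the quantifier is frozen inside the noun's complement.
So *each amendment* cannot raise high enough to outscope *an engineer*; only the surface ordering *an engineer* > *each amendment* is available.

No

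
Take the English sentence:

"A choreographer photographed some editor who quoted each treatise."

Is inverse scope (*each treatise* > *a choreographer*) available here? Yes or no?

*each treatise* sits inside the relative clause *who quoted each treatise* modifying *some editor*.
QR out of a relative clause is ruled out by the relative-clause island constraint.
So *each treatise* cannot raise to a position above *a choreographer*.

No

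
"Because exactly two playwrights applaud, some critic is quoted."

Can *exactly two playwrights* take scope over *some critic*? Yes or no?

*exactly two playwrights* occurs within the adjunct clause *because exactly two playwrights applaud*.
Scope out of an adjunct clause is unavailable: QR respects the adjunct-island constraint.
*exactly two playwrights* is confined to the island and cannot take scope over *some critic*.

No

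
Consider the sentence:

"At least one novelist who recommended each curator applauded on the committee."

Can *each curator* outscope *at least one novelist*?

No

The DP *each curator* is contained in the relative clause *who recommended each curator*.
Quantifiers inside a relative clause are trapped there; the RC boundary blocks QR.
The inverse ordering *each curator* > *at least one novelist* is therefore underivable.
(Only the surface reading survives: one fixed novelist with respect to all the relevant curators.)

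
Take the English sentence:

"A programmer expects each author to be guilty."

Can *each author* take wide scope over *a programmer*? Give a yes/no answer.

The ECM infinitive is scope-transparent — *each author* is free to raise above *a programmer*.
Ordinary QR to a clause-peripheral position gives the wide-scope LF for the lower DP.

Yes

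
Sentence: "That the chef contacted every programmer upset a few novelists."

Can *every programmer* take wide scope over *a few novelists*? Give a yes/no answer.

No

*every programmer* sits inside the sentential subject *that the chef contacted every programmer*.
Sentential subjects are islands: a quantifier inside the subject clause cannot raise over the matrix predicate.
*every programmer* is confined to the island and cannot take scope over *a few novelists*.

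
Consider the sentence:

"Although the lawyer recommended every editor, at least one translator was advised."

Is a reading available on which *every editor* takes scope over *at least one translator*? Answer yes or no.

No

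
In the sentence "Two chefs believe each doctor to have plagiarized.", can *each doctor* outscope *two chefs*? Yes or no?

This is an ECM construction: *each doctor* is the infinitival subject, Case-marked by the matrix verb, and the infinitive is transparent for QR.
Nothing blocks QR of the lower DP to a position above the higher one, so inverse scope is available.
Both orderings are possible: *two chefs* > *each doctor* and *each doctor* > *two chefs*.

Yes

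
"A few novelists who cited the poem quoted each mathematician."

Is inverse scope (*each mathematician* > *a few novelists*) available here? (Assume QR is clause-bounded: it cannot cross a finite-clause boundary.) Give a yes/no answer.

*each mathematician* sits in the matrix clause, not in the relative clause on *a few novelists*.
Clause-internal QR can adjoin the lower DP above the subject, yielding the inverse reading.

Yes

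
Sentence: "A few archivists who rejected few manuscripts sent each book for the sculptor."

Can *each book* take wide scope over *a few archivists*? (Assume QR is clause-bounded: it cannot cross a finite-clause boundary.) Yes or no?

Yes

Although the sentence contains a relative clause (*who rejected few manuscripts*), *each book* is outside it, in the matrix VP.
Since no island is crossed, the inverse ordering is licensed alongside surface scope.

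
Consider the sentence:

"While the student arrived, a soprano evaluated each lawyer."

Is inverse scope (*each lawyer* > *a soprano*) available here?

The adjunct clause does not contain *each lawyer*, which is the matrix object.
Nothing blocks QR of the lower DP to a position above the higher one, so inverse scope is available.
So *each lawyer* > *a soprano* is among the available readings.

Yes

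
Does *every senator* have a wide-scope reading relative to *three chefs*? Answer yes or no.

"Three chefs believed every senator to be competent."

Yes

*every senator* is an ECM subject; ECM complements are not islands, and the embedded quantifier may take matrix scope.
QR within a single clause is free, so the lower quantifier may take scope over the higher one.
So *every senator* > *three chefs* is among the available readings.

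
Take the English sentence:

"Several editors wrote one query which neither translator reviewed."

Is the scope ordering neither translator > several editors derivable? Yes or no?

*neither translator* occurs within the relative clause *which neither translator reviewed* modifying *one query*.
QR out of a relative clause is ruled out by the relative-clause island constraint.
So *neither translator* cannot raise high enough to outscope *several editors*; only the surface ordering *several editors* > *neither translator* is available.

No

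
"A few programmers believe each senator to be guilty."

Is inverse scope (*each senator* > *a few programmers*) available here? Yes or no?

Yes

ECM infinitives lack a CP barrier, so *each senator* can QR over the matrix subject *a few programmers*.
Clause-internal QR can adjoin the lower DP above the subject, yielding the inverse reading.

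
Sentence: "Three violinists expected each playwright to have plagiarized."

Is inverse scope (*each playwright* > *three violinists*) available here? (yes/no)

Yes

The ECM infinitive is scope-transparent — *each playwright* is free to raise above *three violinists*.
Nothing blocks QR of the lower DP to a position above the higher one, so inverse scope is available.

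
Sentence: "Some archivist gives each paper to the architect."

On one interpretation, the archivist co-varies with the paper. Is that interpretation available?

The described interpretation is the *each paper* > *some archivist* scoping.
Both DPs are arguments of the same predicate; there is no clause or island boundary between them.
With no island boundary between them, the object can take inverse scope over the subject via ordinary QR within the clause.
Both orderings are possible: *some archivist* > *each paper* and *each paper* > *some archivist*.

Yes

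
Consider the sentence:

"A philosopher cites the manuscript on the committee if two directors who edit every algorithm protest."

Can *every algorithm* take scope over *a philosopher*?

*every algorithm* occurs within the relative clause *who edit every algorithm*, which is itself inside the adjunct *if two directors who edit every algorithm protest*.
Even if one barrier were somehow void, the other would still block QR.
*every algorithm* > *a philosopher* would require crossing that boundary, which is illicit.

No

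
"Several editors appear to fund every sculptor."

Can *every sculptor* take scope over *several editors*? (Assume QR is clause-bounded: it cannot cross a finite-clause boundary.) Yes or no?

The matrix predicate is a raising verb, whose infinitival complement is not a scope island — *every sculptor* can QR into the matrix clause.
Ordinary QR to a clause-peripheral position gives the wide-scope LF for the lower DP.

Yes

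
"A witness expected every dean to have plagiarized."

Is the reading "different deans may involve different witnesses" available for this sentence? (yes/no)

That reading corresponds to *every dean* > *a witness*.
*every dean* is an ECM subject; ECM complements are not islands, and the embedded quantifier may take matrix scope.
Ordinary QR to a clause-peripheral position gives the wide-scope LF for the lower DP.

Yes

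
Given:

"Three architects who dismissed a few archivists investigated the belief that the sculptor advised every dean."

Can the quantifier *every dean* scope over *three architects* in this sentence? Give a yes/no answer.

No

The target quantifier *every dean* is part of the complex NP *the belief that the sculptor advised every dean*.
The Complex NP Constraint bars QR out of the complement clause of a noun.
*every dean* is confined to the island and cannot take scope over *three architects*.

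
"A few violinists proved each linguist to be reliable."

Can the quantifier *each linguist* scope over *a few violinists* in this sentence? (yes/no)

*each linguist* is the subject of an ECM infinitive — the infinitival complement of an ECM verb is not a scope island, so *each linguist* can raise into the matrix clause.
Nothing blocks QR of the lower DP to a position above the higher one, so inverse scope is available.
Both orderings are possible: *a few violinists* > *each linguist* and *each linguist* > *a few violinists*.

Yes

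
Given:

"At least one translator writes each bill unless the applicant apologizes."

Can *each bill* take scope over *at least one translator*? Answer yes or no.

Yes

Neither queried DP is inside the adjunct, so the adjunct-island constraint does not apply.
QR within a single clause is free, so the lower quantifier may take scope over the higher one.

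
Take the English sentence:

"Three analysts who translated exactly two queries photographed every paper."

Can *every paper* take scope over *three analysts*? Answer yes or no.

The RC *who translated exactly two queries* is an island, but *every paper* is not inside it — it is the matrix object, a clausemate of *three analysts*.
Clause-internal QR can adjoin the lower DP above the subject, yielding the inverse reading.

Yes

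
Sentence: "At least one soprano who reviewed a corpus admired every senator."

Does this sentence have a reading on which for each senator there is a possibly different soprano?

The paraphrase describes the scope ordering *every senator* > *at least one soprano*.
*every senator* sits in the matrix clause, not in the relative clause on *at least one soprano*.
QR within a single clause is free, so the lower quantifier may take scope over the higher one.

Yes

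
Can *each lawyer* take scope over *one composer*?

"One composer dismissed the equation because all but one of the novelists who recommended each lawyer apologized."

No

*each lawyer* is embedded in the relative clause *who recommended each lawyer*, which is itself inside the adjunct *because all but one of the novelists who recommended each lawyer apologized*.
Two island boundaries intervene — the relative clause and the adjunct. Either alone would block QR.
There is no licit LF on which *each lawyer* c-commands *one composer*.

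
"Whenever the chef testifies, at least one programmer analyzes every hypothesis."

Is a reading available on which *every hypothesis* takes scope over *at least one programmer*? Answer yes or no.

The adjunct island is irrelevant here — *every hypothesis* and *at least one programmer* are both in the matrix clause.
Since no island is crossed, the inverse ordering is licensed alongside surface scope.

Yes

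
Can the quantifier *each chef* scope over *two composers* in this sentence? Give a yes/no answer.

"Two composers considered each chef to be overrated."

Yes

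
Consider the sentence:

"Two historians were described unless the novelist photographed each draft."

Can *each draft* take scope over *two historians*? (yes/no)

Structurally, *each draft* is inside the adjunct clause *unless the novelist photographed each draft*.
Adverbial clauses are not L-marked, so they are barriers for QR — the quantifier cannot escape the adjunct.
So the wide-scope reading for *each draft* is blocked.

No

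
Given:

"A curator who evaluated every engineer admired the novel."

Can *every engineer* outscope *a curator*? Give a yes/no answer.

Structurally, *every engineer* is inside the relative clause *who evaluated every engineer*.
A relative clause is a scope island — quantifier raising cannot cross its boundary.
*every engineer* > *a curator* would require crossing that boundary, which is illicit.
(Only the surface reading survives: one fixed curator with respect to all the relevant engineers.)

No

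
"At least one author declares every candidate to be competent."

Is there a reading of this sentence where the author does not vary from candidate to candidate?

That reading corresponds to *at least one author* > *every candidate*.
Nothing needs to raise for *at least one author* > *every candidate*, so no island constraint is at stake.

Yes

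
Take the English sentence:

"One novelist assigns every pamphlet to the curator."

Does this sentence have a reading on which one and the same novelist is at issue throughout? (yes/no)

Yes

This is the *one novelist* > *every pamphlet* reading.
Surface scope (*one novelist* > *every pamphlet*) is always derivable; islands only block QR, not in-situ interpretation.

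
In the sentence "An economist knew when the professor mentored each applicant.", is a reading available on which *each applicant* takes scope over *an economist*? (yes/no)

No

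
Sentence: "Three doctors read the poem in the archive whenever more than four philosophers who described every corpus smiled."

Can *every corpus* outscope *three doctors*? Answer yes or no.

Structurally, *every corpus* is inside the relative clause *who described every corpus*, which is itself inside the adjunct *whenever more than four philosophers who described every corpus smiled*.
Even if one barrier were somehow void, the other would still block QR.
There is no licit LF on which *every corpus* c-commands *three doctors*.

No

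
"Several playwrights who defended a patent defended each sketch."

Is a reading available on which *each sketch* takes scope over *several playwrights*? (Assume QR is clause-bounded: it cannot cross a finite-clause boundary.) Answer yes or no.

The RC *who defended a patent* is an island, but *each sketch* is not inside it — it is the matrix object, a clausemate of *several playwrights*.
Nothing blocks QR of the lower DP to a position above the higher one, so inverse scope is available.

Yes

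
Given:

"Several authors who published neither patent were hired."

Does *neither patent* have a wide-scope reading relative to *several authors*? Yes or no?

No

*neither patent* occurs within the relative clause *who published neither patent*.
Relative clauses are scope islands: a quantifier cannot QR out of a relative clause to take scope in the matrix clause.
Hence only narrow scope for *neither patent* (under *several authors*) survives.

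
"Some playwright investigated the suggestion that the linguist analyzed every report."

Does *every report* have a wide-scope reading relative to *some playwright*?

The DP *every report* is contained in the complex NP *the suggestion that the linguist analyzed every report*.
The complex NP is opaque for QR — the quantifier is frozen inside the noun's complement.
There is no licit LF on which *every report* c-commands *some playwright*.

No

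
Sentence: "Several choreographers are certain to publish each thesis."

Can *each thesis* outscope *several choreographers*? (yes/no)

Yes

Infinitival complements of raising predicates do not block QR; *each thesis* and *several choreographers* are effectively clausemates.
Ordinary QR to a clause-peripheral position gives the wide-scope LF for the lower DP.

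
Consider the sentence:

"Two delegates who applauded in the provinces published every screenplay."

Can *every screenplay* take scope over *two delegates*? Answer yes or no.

Yes

*every screenplay* sits in the matrix clause, not in the relative clause on *two delegates*.
Ordinary QR to a clause-peripheral position gives the wide-scope LF for the lower DP.
So *every screenplay* > *two delegates* is among the available readings.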